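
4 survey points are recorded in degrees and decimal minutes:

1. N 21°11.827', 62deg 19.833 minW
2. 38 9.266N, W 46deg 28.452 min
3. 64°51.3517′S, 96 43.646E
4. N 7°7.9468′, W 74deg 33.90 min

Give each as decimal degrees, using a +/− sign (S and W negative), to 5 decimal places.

1. 21.19712, -62.33055
2. 38.15443, -46.47420
3. -64.85586, 96.72743
4. 7.13245, -74.56500

Point 1:
  Lat: 11.827′ = 0.197117°; total 21.197117
  N ⇒ keep positive
  λ: 62 + 19.833/60 = 62.330550
  hemisphere W, so the sign is −
Point 2:
  Lat: 38 + 9.266/60 = 38.154433
  N → positive
  Lon: 46 + 28.452/60 = 46.474200
  hemisphere W, so the sign is −
Point 3:
  Latitude: 51.3517′ = 0.855862°; total 64.855862
  hemisphere S, so the sign is −
  Lon: 43.646′ = 0.727433°; total 96.727433
  E ⇒ keep positive
Point 4:
  φ: 7.9468′ = 0.132447°; total 7.132447
  N ⇒ keep positive
  λ: 74 + 33.9/60 = 74.565000
  W → negative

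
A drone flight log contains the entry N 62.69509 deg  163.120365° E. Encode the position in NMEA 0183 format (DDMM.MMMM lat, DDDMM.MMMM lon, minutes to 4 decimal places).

6241.7054,N / 16307.2219,E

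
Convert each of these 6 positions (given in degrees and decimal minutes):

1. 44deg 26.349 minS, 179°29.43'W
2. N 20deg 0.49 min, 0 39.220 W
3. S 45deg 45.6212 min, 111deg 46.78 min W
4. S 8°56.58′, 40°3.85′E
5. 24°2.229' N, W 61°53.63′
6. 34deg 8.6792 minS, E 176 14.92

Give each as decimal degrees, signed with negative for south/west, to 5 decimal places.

1. -44.43915, -179.49050
2. 20.00817, -0.65367
3. -45.76035, -111.77967
4. -8.94300, 40.06417
5. 24.03715, -61.89383
6. -34.14465, 176.24867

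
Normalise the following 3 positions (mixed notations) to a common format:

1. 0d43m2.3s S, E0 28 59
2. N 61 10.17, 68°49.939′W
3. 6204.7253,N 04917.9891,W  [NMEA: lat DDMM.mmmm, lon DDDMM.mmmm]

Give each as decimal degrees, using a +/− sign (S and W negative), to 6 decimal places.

Point 1:
  φ: 0° + 43/60 + 2.3/3600 = 0 + 0.716667 + 0.000639 = 0.7173056
  S → negative
  Longitude: 28′ + 59″ = 28.98333′; 0 + 28.98333/60 = 0.4830556
  E → positive
Point 2:
  Lat: 10.17′ = 0.169500°; total 61.1695000
  N → positive
  Longitude: 49.939′ = 0.832317°; total 68.8323167
  hemisphere W, so the sign is −
Point 3:
  Latitude: degrees = first 2 digits = 62, minutes = 4.7253; 62 + 4.7253/60 = 62.0787550
  N → positive
  Longitude: degrees = first 3 digits = 49, minutes = 17.9891; 49 + 17.9891/60 = 49.2998183
  W → negative

1. -0.717306, 0.483056
2. 61.169500, -68.832317
3. 62.078755, -49.299818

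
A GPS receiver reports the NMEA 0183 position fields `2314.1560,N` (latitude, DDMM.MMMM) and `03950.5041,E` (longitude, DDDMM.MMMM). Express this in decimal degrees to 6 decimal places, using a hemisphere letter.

Latitude: split at 2 digits → 23° and 14.156′; 23 + 14.156/60 = 23.2359333
λ: degrees = first 3 digits = 39, minutes = 50.5041; 39 + 50.5041/60 = 39.8417350

23.235933° N, 39.841735° E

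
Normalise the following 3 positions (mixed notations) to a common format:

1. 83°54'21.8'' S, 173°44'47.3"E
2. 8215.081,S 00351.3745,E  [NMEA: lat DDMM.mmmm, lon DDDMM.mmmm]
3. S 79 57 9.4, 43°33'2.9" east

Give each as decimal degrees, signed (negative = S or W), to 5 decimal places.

Point 1:
  Latitude: 83° + 54/60 + 21.8/3600 = 83 + 0.900000 + 0.006056 = 83.906056
  hemisphere S, so the sign is −
  λ: 44′ + 47.3″ = 44.78833′; 173 + 44.78833/60 = 173.746472
  E ⇒ keep positive
Point 2:
  Lat: degrees = first 2 digits = 82, minutes = 15.081; 82 + 15.081/60 = 82.251350
  hemisphere S, so the sign is −
  λ: split at 3 digits → 003° and 51.3745′; 3 + 51.3745/60 = 3.856242
  E ⇒ keep positive
Point 3:
  Lat: 79° + 57/60 + 9.4/3600 = 79 + 0.950000 + 0.002611 = 79.952611
  S → negative
  λ: 43 + 33/60 + 2.9/3600 = 43.550806
  E ⇒ keep positive

1. -83.90606, 173.74647
2. -82.25135, 3.85624
3. -79.95261, 43.55081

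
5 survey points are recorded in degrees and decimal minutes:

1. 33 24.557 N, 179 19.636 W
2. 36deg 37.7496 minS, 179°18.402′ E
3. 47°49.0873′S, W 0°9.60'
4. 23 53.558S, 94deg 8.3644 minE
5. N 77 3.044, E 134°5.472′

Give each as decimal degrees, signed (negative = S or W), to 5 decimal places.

Point 1:
  φ: 24.557′ = 0.409283°; total 33.409283
  N ⇒ keep positive
  λ: 179 + 19.636/60 = 179.327267
  W → negative
Point 2:
  φ: 36 + 37.7496/60 = 36.629160
  S → negative
  Lon: 179 + 18.402/60 = 179.306700
  E → positive
Point 3:
  Lat: 47 + 49.0873/60 = 47.818122
  hemisphere S, so the sign is −
  Lon: 0 + 9.6/60 = 0.160000
  W → negative
Point 4:
  Latitude: 23 + 53.558/60 = 23.892633
  S → negative
  λ: 94 + 8.3644/60 = 94.139407
  E ⇒ keep positive
Point 5:
  Lat: 77 + 3.044/60 = 77.050733
  N → positive
  λ: 134 + 5.472/60 = 134.091200
  E ⇒ keep positive

1. 33.40928, -179.32727
2. -36.62916, 179.30670
3. -47.81812, -0.16000
4. -23.89263, 94.13941
5. 77.05073, 134.09120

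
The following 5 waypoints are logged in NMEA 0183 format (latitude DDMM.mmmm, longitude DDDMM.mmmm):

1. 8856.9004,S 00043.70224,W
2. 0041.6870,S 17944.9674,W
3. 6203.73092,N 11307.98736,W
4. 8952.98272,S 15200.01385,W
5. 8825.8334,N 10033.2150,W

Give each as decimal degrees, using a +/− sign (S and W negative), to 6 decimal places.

1. -88.948340, -0.728371
2. -0.694783, -179.749457
3. 62.062182, -113.133123
4. -89.883045, -152.000231
5. 88.430557, -100.553583

Point 1:
  Latitude: split at 2 digits → 88° and 56.9004′; 88 + 56.9004/60 = 88.9483400
  S → negative
  Longitude: degrees = first 3 digits = 0, minutes = 43.70224; 0 + 43.70224/60 = 0.7283707
  W → negative
Point 2:
  Latitude: split at 2 digits → 00° and 41.687′; 0 + 41.687/60 = 0.6947833
  S → negative
  Longitude: split at 3 digits → 179° and 44.9674′; 179 + 44.9674/60 = 179.7494567
  W → negative
Point 3:
  Latitude: degrees = first 2 digits = 62, minutes = 3.73092; 62 + 3.73092/60 = 62.0621820
  N ⇒ keep positive
  λ: degrees = first 3 digits = 113, minutes = 7.98736; 113 + 7.98736/60 = 113.1331227
  W → negative
Point 4:
  φ: split at 2 digits → 89° and 52.98272′; 89 + 52.98272/60 = 89.8830453
  S ⇒ negate
  Longitude: split at 3 digits → 152° and 0.01385′; 152 + 0.01385/60 = 152.0002308
  hemisphere W, so the sign is −
Point 5:
  Latitude: split at 2 digits → 88° and 25.8334′; 88 + 25.8334/60 = 88.4305567
  N ⇒ keep positive
  Longitude: split at 3 digits → 100° and 33.215′; 100 + 33.215/60 = 100.5535833
  W → negative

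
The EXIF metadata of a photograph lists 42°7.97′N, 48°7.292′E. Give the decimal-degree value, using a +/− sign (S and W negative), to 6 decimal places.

Latitude: 42 + 7.97/60 = 42.1328333
N → positive
λ: 48 + 7.292/60 = 48.1215333
E → positive

42.132833, 48.121533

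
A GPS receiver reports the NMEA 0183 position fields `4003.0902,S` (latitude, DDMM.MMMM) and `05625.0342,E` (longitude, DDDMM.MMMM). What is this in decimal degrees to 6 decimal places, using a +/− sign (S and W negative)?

Latitude: degrees = first 2 digits = 40, minutes = 3.0902; 40 + 3.0902/60 = 40.0515033
S → negative
λ: split at 3 digits → 056° and 25.0342′; 56 + 25.0342/60 = 56.4172367
E → positive

-40.051503, 56.417237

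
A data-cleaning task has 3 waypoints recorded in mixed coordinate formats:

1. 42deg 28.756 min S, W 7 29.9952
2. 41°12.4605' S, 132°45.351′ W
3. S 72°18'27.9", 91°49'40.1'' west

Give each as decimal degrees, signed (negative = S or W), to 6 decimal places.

1. -42.479267, -7.499920
2. -41.207675, -132.755850
3. -72.307750, -91.827806

Point 1:
  Latitude: 42 + 28.756/60 = 42.4792667
  S ⇒ negate
  Longitude: 29.9952′ = 0.499920°; total 7.4999200
  W ⇒ negate
Point 2:
  Latitude: 12.4605′ = 0.207675°; total 41.2076750
  hemisphere S, so the sign is −
  Longitude: 45.351′ = 0.755850°; total 132.7558500
  W ⇒ negate
Point 3:
  Lat: 72 + 18/60 + 27.9/3600 = 72.3077500
  S ⇒ negate
  λ: 91° + 49/60 + 40.1/3600 = 91 + 0.816667 + 0.011139 = 91.8278056
  W → negative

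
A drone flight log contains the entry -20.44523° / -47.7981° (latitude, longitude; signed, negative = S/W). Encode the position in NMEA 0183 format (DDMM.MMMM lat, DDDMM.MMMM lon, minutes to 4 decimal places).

Latitude is negative → S; |value| = 20.445230
Latitude: 20° + 0.445230 × 60 = 20° 26.713800′
Longitude is negative → W; |value| = 47.798100
Lon: 47° + 0.798100 × 60 = 47° 47.886000′

2026.7138,S / 04747.8860,W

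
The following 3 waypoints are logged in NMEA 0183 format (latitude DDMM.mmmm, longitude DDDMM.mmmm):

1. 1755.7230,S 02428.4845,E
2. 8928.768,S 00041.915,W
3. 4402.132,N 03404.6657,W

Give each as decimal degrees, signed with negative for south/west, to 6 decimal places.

1. -17.928717, 24.474742
2. -89.479467, -0.698583
3. 44.035533, -34.077762

Point 1:
  φ: degrees = first 2 digits = 17, minutes = 55.723; 17 + 55.723/60 = 17.9287167
  S ⇒ negate
  λ: split at 3 digits → 024° and 28.4845′; 24 + 28.4845/60 = 24.4747417
  E → positive
Point 2:
  φ: degrees = first 2 digits = 89, minutes = 28.768; 89 + 28.768/60 = 89.4794667
  S → negative
  Lon: degrees = first 3 digits = 0, minutes = 41.915; 0 + 41.915/60 = 0.6985833
  W ⇒ negate
Point 3:
  φ: split at 2 digits → 44° and 2.132′; 44 + 2.132/60 = 44.0355333
  N ⇒ keep positive
  Lon: degrees = first 3 digits = 34, minutes = 4.6657; 34 + 4.6657/60 = 34.0777617
  hemisphere W, so the sign is −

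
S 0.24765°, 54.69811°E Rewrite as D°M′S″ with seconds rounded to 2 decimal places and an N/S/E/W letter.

0°14′51.54″ S, 54°41′53.20″ E

Latitude: 0.247650 × 60 = 14.85900′ → 14′, remainder × 60 = 51.5400″
λ: whole degrees 54; 41.88660′ → 41′ and 53.1960″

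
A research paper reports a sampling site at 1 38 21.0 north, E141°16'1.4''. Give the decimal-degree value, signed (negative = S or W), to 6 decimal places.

1.639167, 141.267056

Latitude: 1 + 38/60 + 21/3600 = 1.6391667
N ⇒ keep positive
Longitude: 141° + 16/60 + 1.4/3600 = 141 + 0.266667 + 0.000389 = 141.2670556
E → positive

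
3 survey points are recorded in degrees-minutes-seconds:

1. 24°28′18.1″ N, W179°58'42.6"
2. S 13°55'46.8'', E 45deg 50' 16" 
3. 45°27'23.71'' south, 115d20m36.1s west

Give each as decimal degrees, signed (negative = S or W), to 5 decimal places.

1. 24.47169, -179.97850
2. -13.92967, 45.83778
3. -45.45659, -115.34336

Point 1:
  Lat: 24 + 28/60 + 18.1/3600 = 24.471694
  N → positive
  λ: 58′ + 42.6″ = 58.71000′; 179 + 58.71000/60 = 179.978500
  W ⇒ negate
Point 2:
  Lat: 13° + 55/60 + 46.8/3600 = 13 + 0.916667 + 0.013000 = 13.929667
  S → negative
  Lon: 45 + 50/60 + 16/3600 = 45.837778
  E ⇒ keep positive
Point 3:
  Latitude: 27′ + 23.71″ = 27.39517′; 45 + 27.39517/60 = 45.456586
  hemisphere S, so the sign is −
  Lon: 115° + 20/60 + 36.1/3600 = 115 + 0.333333 + 0.010028 = 115.343361
  W → negative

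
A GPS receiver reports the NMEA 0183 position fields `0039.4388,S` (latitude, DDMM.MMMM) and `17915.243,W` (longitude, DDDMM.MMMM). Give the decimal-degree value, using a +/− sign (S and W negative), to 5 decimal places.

-0.65731, -179.25405

Lat: degrees = first 2 digits = 0, minutes = 39.4388; 0 + 39.4388/60 = 0.657313
S ⇒ negate
λ: degrees = first 3 digits = 179, minutes = 15.243; 179 + 15.243/60 = 179.254050
hemisphere W, so the sign is −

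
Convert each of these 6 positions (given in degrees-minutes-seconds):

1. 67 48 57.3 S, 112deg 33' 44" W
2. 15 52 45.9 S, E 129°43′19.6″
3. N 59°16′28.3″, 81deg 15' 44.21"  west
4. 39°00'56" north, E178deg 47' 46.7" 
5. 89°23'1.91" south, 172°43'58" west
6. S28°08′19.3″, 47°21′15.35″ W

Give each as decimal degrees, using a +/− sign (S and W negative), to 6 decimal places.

Point 1:
  Latitude: 67 + 48/60 + 57.3/3600 = 67.8159167
  hemisphere S, so the sign is −
  Longitude: 33′ + 44″ = 33.73333′; 112 + 33.73333/60 = 112.5622222
  hemisphere W, so the sign is −
Point 2:
  φ: 15° + 52/60 + 45.9/3600 = 15 + 0.866667 + 0.012750 = 15.8794167
  S ⇒ negate
  λ: 129° + 43/60 + 19.6/3600 = 129 + 0.716667 + 0.005444 = 129.7221111
  E ⇒ keep positive
Point 3:
  Latitude: 59 + 16/60 + 28.3/3600 = 59.2745278
  N ⇒ keep positive
  λ: 81 + 15/60 + 44.21/3600 = 81.2622806
  W ⇒ negate
Point 4:
  φ: 0′ + 56″ = 0.93333′; 39 + 0.93333/60 = 39.0155556
  N → positive
  Longitude: 47′ + 46.7″ = 47.77833′; 178 + 47.77833/60 = 178.7963056
  E → positive
Point 5:
  Latitude: 23′ + 1.91″ = 23.03183′; 89 + 23.03183/60 = 89.3838639
  S ⇒ negate
  Lon: 172 + 43/60 + 58/3600 = 172.7327778
  hemisphere W, so the sign is −
Point 6:
  φ: 28° + 8/60 + 19.3/3600 = 28 + 0.133333 + 0.005361 = 28.1386944
  S → negative
  λ: 47° + 21/60 + 15.35/3600 = 47 + 0.350000 + 0.004264 = 47.3542639
  hemisphere W, so the sign is −

1. -67.815917, -112.562222
2. -15.879417, 129.722111
3. 59.274528, -81.262281
4. 39.015556, 178.796306
5. -89.383864, -172.732778
6. -28.138694, -47.354264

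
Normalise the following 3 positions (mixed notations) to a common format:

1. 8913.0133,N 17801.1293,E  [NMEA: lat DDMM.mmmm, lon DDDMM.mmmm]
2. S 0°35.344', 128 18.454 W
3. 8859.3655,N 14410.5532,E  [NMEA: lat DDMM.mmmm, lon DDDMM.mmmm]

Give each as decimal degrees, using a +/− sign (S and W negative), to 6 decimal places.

Point 1:
  Lat: degrees = first 2 digits = 89, minutes = 13.0133; 89 + 13.0133/60 = 89.2168883
  N ⇒ keep positive
  Lon: degrees = first 3 digits = 178, minutes = 1.1293; 178 + 1.1293/60 = 178.0188217
  E ⇒ keep positive
Point 2:
  Lat: 35.344′ = 0.589067°; total 0.5890667
  S → negative
  Lon: 128 + 18.454/60 = 128.3075667
  hemisphere W, so the sign is −
Point 3:
  Lat: split at 2 digits → 88° and 59.3655′; 88 + 59.3655/60 = 88.9894250
  N ⇒ keep positive
  λ: degrees = first 3 digits = 144, minutes = 10.5532; 144 + 10.5532/60 = 144.1758867
  E ⇒ keep positive

1. 89.216888, 178.018822
2. -0.589067, -128.307567
3. 88.989425, 144.175887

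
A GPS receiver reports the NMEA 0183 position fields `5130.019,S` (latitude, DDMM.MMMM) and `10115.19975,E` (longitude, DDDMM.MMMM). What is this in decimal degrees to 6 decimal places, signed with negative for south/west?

φ: split at 2 digits → 51° and 30.019′; 51 + 30.019/60 = 51.5003167
S → negative
Longitude: degrees = first 3 digits = 101, minutes = 15.19975; 101 + 15.19975/60 = 101.2533292
E → positive

-51.500317, 101.253329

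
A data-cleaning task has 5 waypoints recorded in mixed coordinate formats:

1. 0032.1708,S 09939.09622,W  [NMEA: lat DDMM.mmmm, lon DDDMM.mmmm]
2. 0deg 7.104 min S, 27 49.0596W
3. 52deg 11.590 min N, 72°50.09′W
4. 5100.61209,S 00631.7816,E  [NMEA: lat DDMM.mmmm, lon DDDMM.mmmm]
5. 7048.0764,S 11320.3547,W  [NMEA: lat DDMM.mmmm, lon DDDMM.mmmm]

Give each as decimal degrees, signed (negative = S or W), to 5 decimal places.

Point 1:
  Lat: split at 2 digits → 00° and 32.1708′; 0 + 32.1708/60 = 0.536180
  S ⇒ negate
  Lon: degrees = first 3 digits = 99, minutes = 39.09622; 99 + 39.09622/60 = 99.651604
  hemisphere W, so the sign is −
Point 2:
  Lat: 0 + 7.104/60 = 0.118400
  S → negative
  Lon: 27 + 49.0596/60 = 27.817660
  hemisphere W, so the sign is −
Point 3:
  Lat: 11.59′ = 0.193167°; total 52.193167
  N → positive
  Lon: 50.09′ = 0.834833°; total 72.834833
  W → negative
Point 4:
  φ: degrees = first 2 digits = 51, minutes = 0.61209; 51 + 0.61209/60 = 51.010202
  S ⇒ negate
  λ: split at 3 digits → 006° and 31.7816′; 6 + 31.7816/60 = 6.529693
  E ⇒ keep positive
Point 5:
  Latitude: split at 2 digits → 70° and 48.0764′; 70 + 48.0764/60 = 70.801273
  S → negative
  Longitude: degrees = first 3 digits = 113, minutes = 20.3547; 113 + 20.3547/60 = 113.339245
  hemisphere W, so the sign is −

1. -0.53618, -99.65160
2. -0.11840, -27.81766
3. 52.19317, -72.83483
4. -51.01020, 6.52969
5. -70.80127, -113.33925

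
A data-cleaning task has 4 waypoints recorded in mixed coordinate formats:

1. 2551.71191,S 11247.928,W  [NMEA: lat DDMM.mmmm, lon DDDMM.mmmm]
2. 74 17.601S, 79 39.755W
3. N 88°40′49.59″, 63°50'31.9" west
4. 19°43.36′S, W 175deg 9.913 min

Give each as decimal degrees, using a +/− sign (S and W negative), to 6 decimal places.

Point 1:
  Latitude: degrees = first 2 digits = 25, minutes = 51.71191; 25 + 51.71191/60 = 25.8618652
  S → negative
  λ: split at 3 digits → 112° and 47.928′; 112 + 47.928/60 = 112.7988000
  W → negative
Point 2:
  φ: 74 + 17.601/60 = 74.2933500
  hemisphere S, so the sign is −
  λ: 79 + 39.755/60 = 79.6625833
  hemisphere W, so the sign is −
Point 3:
  Latitude: 88 + 40/60 + 49.59/3600 = 88.6804417
  N → positive
  Longitude: 50′ + 31.9″ = 50.53167′; 63 + 50.53167/60 = 63.8421944
  W ⇒ negate
Point 4:
  Lat: 19 + 43.36/60 = 19.7226667
  hemisphere S, so the sign is −
  Lon: 175 + 9.913/60 = 175.1652167
  W ⇒ negate

1. -25.861865, -112.798800
2. -74.293350, -79.662583
3. 88.680442, -63.842194
4. -19.722667, -175.165217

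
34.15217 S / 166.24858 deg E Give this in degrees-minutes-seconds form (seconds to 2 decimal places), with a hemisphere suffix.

34°09′7.81″ S, 166°14′54.89″ E

Lat: 0.152170° → 9.13020′; 0.13020 × 60 = 7.8120″
Lon: 0.248580° → 14.91480′; 0.91480 × 60 = 54.8880″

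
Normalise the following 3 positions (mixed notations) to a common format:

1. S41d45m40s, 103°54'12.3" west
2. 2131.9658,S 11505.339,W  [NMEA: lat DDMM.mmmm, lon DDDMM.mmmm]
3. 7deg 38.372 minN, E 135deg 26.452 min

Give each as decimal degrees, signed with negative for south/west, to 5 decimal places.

1. -41.76111, -103.90342
2. -21.53276, -115.08898
3. 7.63953, 135.44087

Point 1:
  Latitude: 41° + 45/60 + 40/3600 = 41 + 0.750000 + 0.011111 = 41.761111
  S ⇒ negate
  Lon: 54′ + 12.3″ = 54.20500′; 103 + 54.20500/60 = 103.903417
  hemisphere W, so the sign is −
Point 2:
  Lat: split at 2 digits → 21° and 31.9658′; 21 + 31.9658/60 = 21.532763
  S ⇒ negate
  Lon: split at 3 digits → 115° and 5.339′; 115 + 5.339/60 = 115.088983
  W ⇒ negate
Point 3:
  Latitude: 7 + 38.372/60 = 7.639533
  N ⇒ keep positive
  Lon: 135 + 26.452/60 = 135.440867
  E ⇒ keep positive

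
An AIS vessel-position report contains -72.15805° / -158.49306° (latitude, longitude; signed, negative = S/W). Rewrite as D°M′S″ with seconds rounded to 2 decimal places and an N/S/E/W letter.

Latitude is negative → S; |value| = 72.158050
Lat: whole degrees 72; 9.48300′ → 9′ and 28.9800″
Longitude is negative → W; |value| = 158.493060
λ: whole degrees 158; 29.58360′ → 29′ and 35.0160″

72°09′28.98″ S, 158°29′35.02″ W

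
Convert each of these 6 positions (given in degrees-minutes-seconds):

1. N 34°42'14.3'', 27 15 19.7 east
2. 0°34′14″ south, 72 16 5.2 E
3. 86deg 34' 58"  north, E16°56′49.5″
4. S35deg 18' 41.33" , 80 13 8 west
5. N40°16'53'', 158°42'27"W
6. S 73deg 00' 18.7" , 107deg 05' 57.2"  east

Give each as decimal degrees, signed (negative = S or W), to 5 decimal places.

1. 34.70397, 27.25547
2. -0.57056, 72.26811
3. 86.58278, 16.94708
4. -35.31148, -80.21889
5. 40.28139, -158.70750
6. -73.00519, 107.09922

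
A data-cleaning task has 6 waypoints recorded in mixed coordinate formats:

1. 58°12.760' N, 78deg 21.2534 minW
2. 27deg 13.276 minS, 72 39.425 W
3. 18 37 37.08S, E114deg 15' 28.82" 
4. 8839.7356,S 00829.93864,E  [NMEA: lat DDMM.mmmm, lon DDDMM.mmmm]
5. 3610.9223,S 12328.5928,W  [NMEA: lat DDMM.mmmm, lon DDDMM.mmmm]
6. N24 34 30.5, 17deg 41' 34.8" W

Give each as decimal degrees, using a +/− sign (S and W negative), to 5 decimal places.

1. 58.21267, -78.35422
2. -27.22127, -72.65708
3. -18.62697, 114.25801
4. -88.66226, 8.49898
5. -36.18204, -123.47655
6. 24.57514, -17.69300

Point 1:
  φ: 12.76′ = 0.212667°; total 58.212667
  N ⇒ keep positive
  Longitude: 21.2534′ = 0.354223°; total 78.354223
  W ⇒ negate
Point 2:
  Latitude: 13.276′ = 0.221267°; total 27.221267
  hemisphere S, so the sign is −
  Longitude: 39.425′ = 0.657083°; total 72.657083
  W → negative
Point 3:
  Lat: 18 + 37/60 + 37.08/3600 = 18.626967
  hemisphere S, so the sign is −
  Lon: 114° + 15/60 + 28.82/3600 = 114 + 0.250000 + 0.008006 = 114.258006
  E ⇒ keep positive
Point 4:
  φ: split at 2 digits → 88° and 39.7356′; 88 + 39.7356/60 = 88.662260
  S ⇒ negate
  λ: degrees = first 3 digits = 8, minutes = 29.93864; 8 + 29.93864/60 = 8.498977
  E ⇒ keep positive
Point 5:
  Latitude: degrees = first 2 digits = 36, minutes = 10.9223; 36 + 10.9223/60 = 36.182038
  S ⇒ negate
  Longitude: split at 3 digits → 123° and 28.5928′; 123 + 28.5928/60 = 123.476547
  W → negative
Point 6:
  Latitude: 24 + 34/60 + 30.5/3600 = 24.575139
  N → positive
  λ: 17 + 41/60 + 34.8/3600 = 17.693000
  hemisphere W, so the sign is −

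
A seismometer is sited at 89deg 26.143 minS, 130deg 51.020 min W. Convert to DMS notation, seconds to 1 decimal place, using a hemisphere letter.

89°26′8.6″ S, 130°51′1.2″ W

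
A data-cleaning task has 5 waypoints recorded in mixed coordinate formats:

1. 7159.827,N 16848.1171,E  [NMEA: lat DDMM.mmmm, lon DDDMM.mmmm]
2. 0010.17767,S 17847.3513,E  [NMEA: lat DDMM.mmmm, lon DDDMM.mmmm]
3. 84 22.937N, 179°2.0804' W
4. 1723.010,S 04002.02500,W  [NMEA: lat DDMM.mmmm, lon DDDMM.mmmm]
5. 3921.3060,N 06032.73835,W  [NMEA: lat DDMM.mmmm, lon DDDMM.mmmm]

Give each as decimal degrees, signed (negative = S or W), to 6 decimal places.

Point 1:
  φ: split at 2 digits → 71° and 59.827′; 71 + 59.827/60 = 71.9971167
  N ⇒ keep positive
  Longitude: degrees = first 3 digits = 168, minutes = 48.1171; 168 + 48.1171/60 = 168.8019517
  E → positive
Point 2:
  Lat: degrees = first 2 digits = 0, minutes = 10.17767; 0 + 10.17767/60 = 0.1696278
  S → negative
  λ: degrees = first 3 digits = 178, minutes = 47.3513; 178 + 47.3513/60 = 178.7891883
  E → positive
Point 3:
  Lat: 22.937′ = 0.382283°; total 84.3822833
  N → positive
  Lon: 179 + 2.0804/60 = 179.0346733
  hemisphere W, so the sign is −
Point 4:
  Lat: split at 2 digits → 17° and 23.01′; 17 + 23.01/60 = 17.3835000
  S → negative
  Longitude: split at 3 digits → 040° and 2.025′; 40 + 2.025/60 = 40.0337500
  W ⇒ negate
Point 5:
  Latitude: split at 2 digits → 39° and 21.306′; 39 + 21.306/60 = 39.3551000
  N → positive
  Lon: split at 3 digits → 060° and 32.73835′; 60 + 32.73835/60 = 60.5456392
  W → negative

1. 71.997117, 168.801952
2. -0.169628, 178.789188
3. 84.382283, -179.034673
4. -17.383500, -40.033750
5. 39.355100, -60.545639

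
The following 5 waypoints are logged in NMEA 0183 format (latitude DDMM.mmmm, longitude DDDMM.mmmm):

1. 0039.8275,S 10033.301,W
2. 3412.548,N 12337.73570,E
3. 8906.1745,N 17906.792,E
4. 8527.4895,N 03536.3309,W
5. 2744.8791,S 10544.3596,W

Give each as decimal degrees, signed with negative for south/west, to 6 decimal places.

Point 1:
  φ: degrees = first 2 digits = 0, minutes = 39.8275; 0 + 39.8275/60 = 0.6637917
  S ⇒ negate
  λ: split at 3 digits → 100° and 33.301′; 100 + 33.301/60 = 100.5550167
  W ⇒ negate
Point 2:
  φ: degrees = first 2 digits = 34, minutes = 12.548; 34 + 12.548/60 = 34.2091333
  N ⇒ keep positive
  Lon: split at 3 digits → 123° and 37.7357′; 123 + 37.7357/60 = 123.6289283
  E ⇒ keep positive
Point 3:
  φ: split at 2 digits → 89° and 6.1745′; 89 + 6.1745/60 = 89.1029083
  N → positive
  Lon: split at 3 digits → 179° and 6.792′; 179 + 6.792/60 = 179.1132000
  E → positive
Point 4:
  φ: degrees = first 2 digits = 85, minutes = 27.4895; 85 + 27.4895/60 = 85.4581583
  N → positive
  Lon: degrees = first 3 digits = 35, minutes = 36.3309; 35 + 36.3309/60 = 35.6055150
  W → negative
Point 5:
  φ: degrees = first 2 digits = 27, minutes = 44.8791; 27 + 44.8791/60 = 27.7479850
  S ⇒ negate
  Lon: split at 3 digits → 105° and 44.3596′; 105 + 44.3596/60 = 105.7393267
  W → negative

1. -0.663792, -100.555017
2. 34.209133, 123.628928
3. 89.102908, 179.113200
4. 85.458158, -35.605515
5. -27.747985, -105.739327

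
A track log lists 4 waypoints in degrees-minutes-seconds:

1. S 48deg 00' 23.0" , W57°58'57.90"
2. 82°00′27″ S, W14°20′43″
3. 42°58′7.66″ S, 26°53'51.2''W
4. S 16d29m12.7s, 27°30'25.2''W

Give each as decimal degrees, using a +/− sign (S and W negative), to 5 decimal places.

Point 1:
  Lat: 48° + 0/60 + 23/3600 = 48 + 0.000000 + 0.006389 = 48.006389
  S ⇒ negate
  Lon: 57 + 58/60 + 57.9/3600 = 57.982750
  W → negative
Point 2:
  φ: 0′ + 27″ = 0.45000′; 82 + 0.45000/60 = 82.007500
  S → negative
  Longitude: 14° + 20/60 + 43/3600 = 14 + 0.333333 + 0.011944 = 14.345278
  hemisphere W, so the sign is −
Point 3:
  φ: 42° + 58/60 + 7.66/3600 = 42 + 0.966667 + 0.002128 = 42.968794
  S ⇒ negate
  λ: 53′ + 51.2″ = 53.85333′; 26 + 53.85333/60 = 26.897556
  hemisphere W, so the sign is −
Point 4:
  Latitude: 16 + 29/60 + 12.7/3600 = 16.486861
  S ⇒ negate
  Lon: 30′ + 25.2″ = 30.42000′; 27 + 30.42000/60 = 27.507000
  W ⇒ negate

1. -48.00639, -57.98275
2. -82.00750, -14.34528
3. -42.96879, -26.89756
4. -16.48686, -27.50700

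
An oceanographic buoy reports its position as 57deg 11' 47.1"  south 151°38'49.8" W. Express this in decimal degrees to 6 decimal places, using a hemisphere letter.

57.196417° S, 151.647167° W

φ: 57 + 11/60 + 47.1/3600 = 57.1964167
λ: 151 + 38/60 + 49.8/3600 = 151.6471667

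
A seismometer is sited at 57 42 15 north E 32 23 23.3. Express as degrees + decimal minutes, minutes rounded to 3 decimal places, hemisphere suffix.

57° 42.250′ N, 32° 23.388′ E

Latitude: 42 + 15/60 = 42.25000′
Longitude: 23 + 23.3/60 = 23.38833′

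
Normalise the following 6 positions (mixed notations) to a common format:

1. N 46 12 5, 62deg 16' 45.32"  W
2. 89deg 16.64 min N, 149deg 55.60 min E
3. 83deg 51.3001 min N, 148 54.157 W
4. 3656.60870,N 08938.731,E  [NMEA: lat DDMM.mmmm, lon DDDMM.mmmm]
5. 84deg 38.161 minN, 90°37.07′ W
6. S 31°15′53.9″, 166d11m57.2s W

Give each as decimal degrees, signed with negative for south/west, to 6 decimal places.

1. 46.201389, -62.279256
2. 89.277333, 149.926667
3. 83.855002, -148.902617
4. 36.943478, 89.645517
5. 84.636017, -90.617833
6. -31.264972, -166.199222

Point 1:
  φ: 12′ + 5″ = 12.08333′; 46 + 12.08333/60 = 46.2013889
  N ⇒ keep positive
  Longitude: 62° + 16/60 + 45.32/3600 = 62 + 0.266667 + 0.012589 = 62.2792556
  W ⇒ negate
Point 2:
  φ: 16.64′ = 0.277333°; total 89.2773333
  N → positive
  Lon: 55.6′ = 0.926667°; total 149.9266667
  E → positive
Point 3:
  φ: 51.3001′ = 0.855002°; total 83.8550017
  N ⇒ keep positive
  Longitude: 148 + 54.157/60 = 148.9026167
  hemisphere W, so the sign is −
Point 4:
  Latitude: split at 2 digits → 36° and 56.6087′; 36 + 56.6087/60 = 36.9434783
  N ⇒ keep positive
  Longitude: split at 3 digits → 089° and 38.731′; 89 + 38.731/60 = 89.6455167
  E ⇒ keep positive
Point 5:
  Latitude: 38.161′ = 0.636017°; total 84.6360167
  N ⇒ keep positive
  Lon: 37.07′ = 0.617833°; total 90.6178333
  W ⇒ negate
Point 6:
  Latitude: 31° + 15/60 + 53.9/3600 = 31 + 0.250000 + 0.014972 = 31.2649722
  hemisphere S, so the sign is −
  λ: 166° + 11/60 + 57.2/3600 = 166 + 0.183333 + 0.015889 = 166.1992222
  hemisphere W, so the sign is −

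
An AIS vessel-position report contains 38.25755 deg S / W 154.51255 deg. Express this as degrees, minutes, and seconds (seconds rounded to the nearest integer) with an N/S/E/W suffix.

38°15′27″ S, 154°30′45″ W

φ: 0.257550 × 60 = 15.45300′ → 15′, remainder × 60 = 27.18″
Lon: 0.512550° → 30.75300′; 0.75300 × 60 = 45.18″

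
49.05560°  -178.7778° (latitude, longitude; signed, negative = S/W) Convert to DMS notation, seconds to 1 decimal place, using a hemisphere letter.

Lat: 0.055600 × 60 = 3.33600′ → 3′, remainder × 60 = 20.160″
Longitude is negative → W; |value| = 178.777800
λ: 0.777800 × 60 = 46.66800′ → 46′, remainder × 60 = 40.080″

49°03′20.2″ N, 178°46′40.1″ W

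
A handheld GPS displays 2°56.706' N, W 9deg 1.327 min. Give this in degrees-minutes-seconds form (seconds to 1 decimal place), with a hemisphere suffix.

Lat: fractional minutes 0.70600 × 60 = 42.360″
Longitude: 1.32700′ → 1′ and 0.32700 × 60 = 19.620″

2°56′42.4″ N, 9°01′19.6″ W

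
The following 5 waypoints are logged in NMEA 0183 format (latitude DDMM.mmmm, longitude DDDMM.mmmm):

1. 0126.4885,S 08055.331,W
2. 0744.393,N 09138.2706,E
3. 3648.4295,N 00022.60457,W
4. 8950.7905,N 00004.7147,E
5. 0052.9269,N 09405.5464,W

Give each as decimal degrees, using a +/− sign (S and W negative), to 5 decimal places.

1. -1.44148, -80.92218
2. 7.73988, 91.63784
3. 36.80716, -0.37674
4. 89.84651, 0.07858
5. 0.88212, -94.09244

Point 1:
  Latitude: split at 2 digits → 01° and 26.4885′; 1 + 26.4885/60 = 1.441475
  hemisphere S, so the sign is −
  Longitude: split at 3 digits → 080° and 55.331′; 80 + 55.331/60 = 80.922183
  W → negative
Point 2:
  φ: split at 2 digits → 07° and 44.393′; 7 + 44.393/60 = 7.739883
  N → positive
  Longitude: degrees = first 3 digits = 91, minutes = 38.2706; 91 + 38.2706/60 = 91.637843
  E ⇒ keep positive
Point 3:
  Latitude: split at 2 digits → 36° and 48.4295′; 36 + 48.4295/60 = 36.807158
  N → positive
  λ: split at 3 digits → 000° and 22.60457′; 0 + 22.60457/60 = 0.376743
  W → negative
Point 4:
  Latitude: split at 2 digits → 89° and 50.7905′; 89 + 50.7905/60 = 89.846508
  N → positive
  λ: split at 3 digits → 000° and 4.7147′; 0 + 4.7147/60 = 0.078578
  E → positive
Point 5:
  Latitude: split at 2 digits → 00° and 52.9269′; 0 + 52.9269/60 = 0.882115
  N → positive
  Lon: split at 3 digits → 094° and 5.5464′; 94 + 5.5464/60 = 94.092440
  hemisphere W, so the sign is −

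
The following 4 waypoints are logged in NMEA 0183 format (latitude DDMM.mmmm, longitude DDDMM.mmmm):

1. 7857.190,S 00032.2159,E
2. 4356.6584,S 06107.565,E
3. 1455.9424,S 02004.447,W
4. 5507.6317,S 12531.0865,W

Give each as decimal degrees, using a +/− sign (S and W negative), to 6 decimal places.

1. -78.953167, 0.536932
2. -43.944307, 61.126083
3. -14.932373, -20.074117
4. -55.127195, -125.518108

Point 1:
  Latitude: degrees = first 2 digits = 78, minutes = 57.19; 78 + 57.19/60 = 78.9531667
  S → negative
  Longitude: degrees = first 3 digits = 0, minutes = 32.2159; 0 + 32.2159/60 = 0.5369317
  E → positive
Point 2:
  Latitude: split at 2 digits → 43° and 56.6584′; 43 + 56.6584/60 = 43.9443067
  hemisphere S, so the sign is −
  Lon: split at 3 digits → 061° and 7.565′; 61 + 7.565/60 = 61.1260833
  E ⇒ keep positive
Point 3:
  Lat: degrees = first 2 digits = 14, minutes = 55.9424; 14 + 55.9424/60 = 14.9323733
  S → negative
  λ: degrees = first 3 digits = 20, minutes = 4.447; 20 + 4.447/60 = 20.0741167
  W → negative
Point 4:
  Lat: degrees = first 2 digits = 55, minutes = 7.6317; 55 + 7.6317/60 = 55.1271950
  S → negative
  Lon: degrees = first 3 digits = 125, minutes = 31.0865; 125 + 31.0865/60 = 125.5181083
  W ⇒ negate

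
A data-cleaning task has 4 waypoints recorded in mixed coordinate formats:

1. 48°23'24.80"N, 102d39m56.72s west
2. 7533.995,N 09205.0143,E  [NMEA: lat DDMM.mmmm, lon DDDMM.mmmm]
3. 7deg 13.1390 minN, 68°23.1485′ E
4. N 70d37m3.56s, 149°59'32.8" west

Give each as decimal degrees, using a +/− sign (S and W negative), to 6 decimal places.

1. 48.390222, -102.665756
2. 75.566583, 92.083572
3. 7.218983, 68.385808
4. 70.617656, -149.992444

Point 1:
  φ: 48° + 23/60 + 24.8/3600 = 48 + 0.383333 + 0.006889 = 48.3902222
  N ⇒ keep positive
  λ: 39′ + 56.72″ = 39.94533′; 102 + 39.94533/60 = 102.6657556
  hemisphere W, so the sign is −
Point 2:
  φ: degrees = first 2 digits = 75, minutes = 33.995; 75 + 33.995/60 = 75.5665833
  N ⇒ keep positive
  Longitude: split at 3 digits → 092° and 5.0143′; 92 + 5.0143/60 = 92.0835717
  E ⇒ keep positive
Point 3:
  Lat: 7 + 13.139/60 = 7.2189833
  N ⇒ keep positive
  λ: 23.1485′ = 0.385808°; total 68.3858083
  E → positive
Point 4:
  φ: 70° + 37/60 + 3.56/3600 = 70 + 0.616667 + 0.000989 = 70.6176556
  N → positive
  λ: 149 + 59/60 + 32.8/3600 = 149.9924444
  W ⇒ negate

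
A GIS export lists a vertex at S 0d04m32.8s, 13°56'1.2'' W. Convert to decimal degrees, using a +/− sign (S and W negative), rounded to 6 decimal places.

Lat: 4′ + 32.8″ = 4.54667′; 0 + 4.54667/60 = 0.0757778
hemisphere S, so the sign is −
Lon: 13 + 56/60 + 1.2/3600 = 13.9336667
W → negative

-0.075778, -13.933667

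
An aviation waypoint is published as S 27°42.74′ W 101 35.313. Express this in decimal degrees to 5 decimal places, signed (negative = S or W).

φ: 42.74′ = 0.712333°; total 27.712333
S ⇒ negate
Longitude: 101 + 35.313/60 = 101.588550
hemisphere W, so the sign is −

-27.71233, -101.58855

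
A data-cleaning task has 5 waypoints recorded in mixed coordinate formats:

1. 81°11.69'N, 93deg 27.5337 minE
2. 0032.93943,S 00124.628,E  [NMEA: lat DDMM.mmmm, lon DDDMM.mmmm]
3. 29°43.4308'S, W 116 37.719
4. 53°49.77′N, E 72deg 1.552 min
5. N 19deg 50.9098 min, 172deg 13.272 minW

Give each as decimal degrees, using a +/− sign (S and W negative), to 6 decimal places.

1. 81.194833, 93.458895
2. -0.548991, 1.410467
3. -29.723847, -116.628650
4. 53.829500, 72.025867
5. 19.848497, -172.221200

Point 1:
  Latitude: 81 + 11.69/60 = 81.1948333
  N ⇒ keep positive
  Lon: 93 + 27.5337/60 = 93.4588950
  E → positive
Point 2:
  Lat: degrees = first 2 digits = 0, minutes = 32.93943; 0 + 32.93943/60 = 0.5489905
  S ⇒ negate
  Longitude: degrees = first 3 digits = 1, minutes = 24.628; 1 + 24.628/60 = 1.4104667
  E ⇒ keep positive
Point 3:
  Latitude: 29 + 43.4308/60 = 29.7238467
  S ⇒ negate
  Lon: 116 + 37.719/60 = 116.6286500
  W ⇒ negate
Point 4:
  Lat: 53 + 49.77/60 = 53.8295000
  N ⇒ keep positive
  λ: 1.552′ = 0.025867°; total 72.0258667
  E → positive
Point 5:
  φ: 19 + 50.9098/60 = 19.8484967
  N ⇒ keep positive
  Longitude: 13.272′ = 0.221200°; total 172.2212000
  W → negative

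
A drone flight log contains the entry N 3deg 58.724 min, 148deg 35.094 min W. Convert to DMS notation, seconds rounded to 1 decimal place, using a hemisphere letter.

Lat: fractional minutes 0.72400 × 60 = 43.440″
Longitude: fractional minutes 0.09400 × 60 = 5.640″

3°58′43.4″ N, 148°35′5.6″ W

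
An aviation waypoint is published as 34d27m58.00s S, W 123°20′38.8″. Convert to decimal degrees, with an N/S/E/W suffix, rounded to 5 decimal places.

Latitude: 34 + 27/60 + 58/3600 = 34.466111
Longitude: 123 + 20/60 + 38.8/3600 = 123.344111

34.46611° S, 123.34411° W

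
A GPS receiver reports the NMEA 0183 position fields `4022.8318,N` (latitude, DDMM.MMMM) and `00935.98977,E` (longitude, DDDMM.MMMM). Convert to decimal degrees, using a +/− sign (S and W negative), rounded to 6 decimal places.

40.380530, 9.599830

Lat: split at 2 digits → 40° and 22.8318′; 40 + 22.8318/60 = 40.3805300
N → positive
λ: degrees = first 3 digits = 9, minutes = 35.98977; 9 + 35.98977/60 = 9.5998295
E → positive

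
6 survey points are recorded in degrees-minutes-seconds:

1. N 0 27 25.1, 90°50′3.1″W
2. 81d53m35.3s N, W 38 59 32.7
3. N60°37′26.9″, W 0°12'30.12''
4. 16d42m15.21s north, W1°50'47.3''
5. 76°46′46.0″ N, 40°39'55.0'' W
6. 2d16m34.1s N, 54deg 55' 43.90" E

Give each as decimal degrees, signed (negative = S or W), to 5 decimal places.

Point 1:
  Latitude: 0 + 27/60 + 25.1/3600 = 0.456972
  N → positive
  λ: 50′ + 3.1″ = 50.05167′; 90 + 50.05167/60 = 90.834194
  W → negative
Point 2:
  Latitude: 81 + 53/60 + 35.3/3600 = 81.893139
  N ⇒ keep positive
  Lon: 59′ + 32.7″ = 59.54500′; 38 + 59.54500/60 = 38.992417
  W → negative
Point 3:
  φ: 37′ + 26.9″ = 37.44833′; 60 + 37.44833/60 = 60.624139
  N ⇒ keep positive
  λ: 12′ + 30.12″ = 12.50200′; 0 + 12.50200/60 = 0.208367
  W → negative
Point 4:
  φ: 16 + 42/60 + 15.21/3600 = 16.704225
  N ⇒ keep positive
  Lon: 50′ + 47.3″ = 50.78833′; 1 + 50.78833/60 = 1.846472
  W → negative
Point 5:
  Lat: 76 + 46/60 + 46/3600 = 76.779444
  N → positive
  Lon: 40° + 39/60 + 55/3600 = 40 + 0.650000 + 0.015278 = 40.665278
  W ⇒ negate
Point 6:
  Lat: 2° + 16/60 + 34.1/3600 = 2 + 0.266667 + 0.009472 = 2.276139
  N ⇒ keep positive
  Longitude: 55′ + 43.9″ = 55.73167′; 54 + 55.73167/60 = 54.928861
  E → positive

1. 0.45697, -90.83419
2. 81.89314, -38.99242
3. 60.62414, -0.20837
4. 16.70423, -1.84647
5. 76.77944, -40.66528
6. 2.27614, 54.92886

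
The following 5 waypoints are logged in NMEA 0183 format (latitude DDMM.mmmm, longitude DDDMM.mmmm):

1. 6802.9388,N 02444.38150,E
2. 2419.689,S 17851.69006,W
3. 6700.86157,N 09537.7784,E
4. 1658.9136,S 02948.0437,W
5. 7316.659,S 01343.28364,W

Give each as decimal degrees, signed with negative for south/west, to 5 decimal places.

1. 68.04898, 24.73969
2. -24.32815, -178.86150
3. 67.01436, 95.62964
4. -16.98189, -29.80073
5. -73.27765, -13.72139

Point 1:
  φ: split at 2 digits → 68° and 2.9388′; 68 + 2.9388/60 = 68.048980
  N ⇒ keep positive
  Longitude: split at 3 digits → 024° and 44.3815′; 24 + 44.3815/60 = 24.739692
  E → positive
Point 2:
  Lat: degrees = first 2 digits = 24, minutes = 19.689; 24 + 19.689/60 = 24.328150
  S ⇒ negate
  Lon: split at 3 digits → 178° and 51.69006′; 178 + 51.69006/60 = 178.861501
  W ⇒ negate
Point 3:
  Latitude: split at 2 digits → 67° and 0.86157′; 67 + 0.86157/60 = 67.014360
  N ⇒ keep positive
  λ: degrees = first 3 digits = 95, minutes = 37.7784; 95 + 37.7784/60 = 95.629640
  E ⇒ keep positive
Point 4:
  φ: split at 2 digits → 16° and 58.9136′; 16 + 58.9136/60 = 16.981893
  S ⇒ negate
  Longitude: degrees = first 3 digits = 29, minutes = 48.0437; 29 + 48.0437/60 = 29.800728
  W ⇒ negate
Point 5:
  Latitude: split at 2 digits → 73° and 16.659′; 73 + 16.659/60 = 73.277650
  S → negative
  λ: split at 3 digits → 013° and 43.28364′; 13 + 43.28364/60 = 13.721394
  W → negative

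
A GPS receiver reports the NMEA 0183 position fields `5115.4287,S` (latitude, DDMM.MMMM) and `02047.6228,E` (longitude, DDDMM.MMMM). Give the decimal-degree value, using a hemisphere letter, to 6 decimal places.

Latitude: degrees = first 2 digits = 51, minutes = 15.4287; 51 + 15.4287/60 = 51.2571450
Lon: split at 3 digits → 020° and 47.6228′; 20 + 47.6228/60 = 20.7937133

51.257145° S, 20.793713° E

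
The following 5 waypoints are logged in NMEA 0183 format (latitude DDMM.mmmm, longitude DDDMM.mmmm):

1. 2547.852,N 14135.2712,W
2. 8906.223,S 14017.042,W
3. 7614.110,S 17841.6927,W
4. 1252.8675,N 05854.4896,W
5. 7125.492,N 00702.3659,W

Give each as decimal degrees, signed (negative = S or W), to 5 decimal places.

Point 1:
  Lat: split at 2 digits → 25° and 47.852′; 25 + 47.852/60 = 25.797533
  N → positive
  λ: split at 3 digits → 141° and 35.2712′; 141 + 35.2712/60 = 141.587853
  W → negative
Point 2:
  Latitude: degrees = first 2 digits = 89, minutes = 6.223; 89 + 6.223/60 = 89.103717
  S → negative
  Lon: split at 3 digits → 140° and 17.042′; 140 + 17.042/60 = 140.284033
  W ⇒ negate
Point 3:
  φ: split at 2 digits → 76° and 14.11′; 76 + 14.11/60 = 76.235167
  S ⇒ negate
  Longitude: degrees = first 3 digits = 178, minutes = 41.6927; 178 + 41.6927/60 = 178.694878
  W ⇒ negate
Point 4:
  φ: split at 2 digits → 12° and 52.8675′; 12 + 52.8675/60 = 12.881125
  N → positive
  Lon: degrees = first 3 digits = 58, minutes = 54.4896; 58 + 54.4896/60 = 58.908160
  hemisphere W, so the sign is −
Point 5:
  φ: split at 2 digits → 71° and 25.492′; 71 + 25.492/60 = 71.424867
  N ⇒ keep positive
  Lon: degrees = first 3 digits = 7, minutes = 2.3659; 7 + 2.3659/60 = 7.039432
  W → negative

1. 25.79753, -141.58785
2. -89.10372, -140.28403
3. -76.23517, -178.69488
4. 12.88113, -58.90816
5. 71.42487, -7.03943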